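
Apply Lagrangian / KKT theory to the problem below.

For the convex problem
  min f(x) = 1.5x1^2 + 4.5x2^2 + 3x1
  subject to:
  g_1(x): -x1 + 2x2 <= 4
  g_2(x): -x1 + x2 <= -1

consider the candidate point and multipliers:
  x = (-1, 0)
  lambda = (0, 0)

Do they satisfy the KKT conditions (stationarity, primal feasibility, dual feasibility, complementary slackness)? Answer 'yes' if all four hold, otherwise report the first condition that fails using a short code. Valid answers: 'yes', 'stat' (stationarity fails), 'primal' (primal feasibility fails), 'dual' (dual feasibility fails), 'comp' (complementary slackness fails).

Gradient of f: grad f(x) = Q x + c = (0, 0)
Constraint values g_i(x) = a_i^T x - b_i:
  g_1((-1, 0)) = -3
  g_2((-1, 0)) = 2
Stationarity residual: grad f(x) + sum_i lambda_i a_i = (0, 0)
  -> stationarity OK
Primal feasibility (all g_i <= 0): FAILS
Dual feasibility (all lambda_i >= 0): OK
Complementary slackness (lambda_i * g_i(x) = 0 for all i): OK

Verdict: the first failing condition is primal_feasibility -> primal.

primal


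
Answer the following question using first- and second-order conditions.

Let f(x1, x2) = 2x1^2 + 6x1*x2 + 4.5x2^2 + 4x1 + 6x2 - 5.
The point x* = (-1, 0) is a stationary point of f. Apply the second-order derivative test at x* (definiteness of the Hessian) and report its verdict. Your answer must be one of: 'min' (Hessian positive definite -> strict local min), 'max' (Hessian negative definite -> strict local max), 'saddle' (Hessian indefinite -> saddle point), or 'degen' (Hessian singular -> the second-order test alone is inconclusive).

Compute the Hessian H = grad^2 f:
  H = [[4, 6], [6, 9]]
Verify stationarity: grad f(x*) = H x* + g = (0, 0).
Eigenvalues of H: 0, 13.
H has a zero eigenvalue (singular; positive semidefinite but not definite), so H is neither positive definite, negative definite, nor indefinite. The second-order test alone is inconclusive -> degen.
(Indeed, f is constant along the null direction of H through x*, so x* is not a strict local extremum.)

degen


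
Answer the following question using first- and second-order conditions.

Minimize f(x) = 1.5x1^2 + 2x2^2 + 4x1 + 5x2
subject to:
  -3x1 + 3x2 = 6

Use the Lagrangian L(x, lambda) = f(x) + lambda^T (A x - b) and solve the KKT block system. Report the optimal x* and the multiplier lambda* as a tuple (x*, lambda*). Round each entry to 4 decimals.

Form the Lagrangian:
  L(x, lambda) = (1/2) x^T Q x + c^T x + lambda^T (A x - b)
Stationarity (grad_x L = 0): Q x + c + A^T lambda = 0.
Primal feasibility: A x = b.

This gives the KKT block system:
  [ Q   A^T ] [ x     ]   [-c ]
  [ A    0  ] [ lambda ] = [ b ]

Solving the linear system:
  x*      = (-2.4286, -0.4286)
  lambda* = (-1.0952)
  f(x*)   = -2.6429

x* = (-2.4286, -0.4286), lambda* = (-1.0952)


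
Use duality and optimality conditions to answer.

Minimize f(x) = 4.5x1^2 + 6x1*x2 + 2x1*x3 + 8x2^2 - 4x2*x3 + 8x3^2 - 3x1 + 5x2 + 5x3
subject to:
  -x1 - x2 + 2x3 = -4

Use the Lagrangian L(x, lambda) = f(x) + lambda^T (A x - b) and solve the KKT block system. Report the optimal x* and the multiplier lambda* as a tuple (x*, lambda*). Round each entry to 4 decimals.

Form the Lagrangian:
  L(x, lambda) = (1/2) x^T Q x + c^T x + lambda^T (A x - b)
Stationarity (grad_x L = 0): Q x + c + A^T lambda = 0.
Primal feasibility: A x = b.

This gives the KKT block system:
  [ Q   A^T ] [ x     ]   [-c ]
  [ A    0  ] [ lambda ] = [ b ]

Solving the linear system:
  x*      = (2.0346, -1.1132, -1.5393)
  lambda* = (5.5535)
  f(x*)   = 1.4237

x* = (2.0346, -1.1132, -1.5393), lambda* = (5.5535)


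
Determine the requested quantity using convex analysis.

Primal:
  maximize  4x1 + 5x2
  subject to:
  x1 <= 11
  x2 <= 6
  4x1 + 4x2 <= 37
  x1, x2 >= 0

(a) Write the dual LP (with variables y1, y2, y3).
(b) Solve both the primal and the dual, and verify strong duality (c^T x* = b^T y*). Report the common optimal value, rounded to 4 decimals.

The standard primal-dual pair for 'max c^T x s.t. A x <= b, x >= 0' is:
  Dual:  min b^T y  s.t.  A^T y >= c,  y >= 0.

So the dual LP is:
  minimize  11y1 + 6y2 + 37y3
  subject to:
    y1 + 4y3 >= 4
    y2 + 4y3 >= 5
    y1, y2, y3 >= 0

Solving the primal: x* = (3.25, 6).
  primal value c^T x* = 43.
Solving the dual: y* = (0, 1, 1).
  dual value b^T y* = 43.
Strong duality: c^T x* = b^T y*. Confirmed.

43


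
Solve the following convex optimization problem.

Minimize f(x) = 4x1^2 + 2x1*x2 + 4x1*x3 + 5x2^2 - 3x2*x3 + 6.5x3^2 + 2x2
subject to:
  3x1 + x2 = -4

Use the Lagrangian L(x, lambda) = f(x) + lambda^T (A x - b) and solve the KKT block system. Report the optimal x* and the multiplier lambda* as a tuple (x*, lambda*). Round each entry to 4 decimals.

Form the Lagrangian:
  L(x, lambda) = (1/2) x^T Q x + c^T x + lambda^T (A x - b)
Stationarity (grad_x L = 0): Q x + c + A^T lambda = 0.
Primal feasibility: A x = b.

This gives the KKT block system:
  [ Q   A^T ] [ x     ]   [-c ]
  [ A    0  ] [ lambda ] = [ b ]

Solving the linear system:
  x*      = (-1.2877, -0.137, 0.3646)
  lambda* = (3.039)
  f(x*)   = 5.941

x* = (-1.2877, -0.137, 0.3646), lambda* = (3.039)


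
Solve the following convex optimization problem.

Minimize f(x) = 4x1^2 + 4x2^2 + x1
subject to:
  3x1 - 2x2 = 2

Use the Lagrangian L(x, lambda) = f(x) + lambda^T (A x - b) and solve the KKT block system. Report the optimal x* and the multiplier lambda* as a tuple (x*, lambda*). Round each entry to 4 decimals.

Form the Lagrangian:
  L(x, lambda) = (1/2) x^T Q x + c^T x + lambda^T (A x - b)
Stationarity (grad_x L = 0): Q x + c + A^T lambda = 0.
Primal feasibility: A x = b.

This gives the KKT block system:
  [ Q   A^T ] [ x     ]   [-c ]
  [ A    0  ] [ lambda ] = [ b ]

Solving the linear system:
  x*      = (0.4231, -0.3654)
  lambda* = (-1.4615)
  f(x*)   = 1.6731

x* = (0.4231, -0.3654), lambda* = (-1.4615)


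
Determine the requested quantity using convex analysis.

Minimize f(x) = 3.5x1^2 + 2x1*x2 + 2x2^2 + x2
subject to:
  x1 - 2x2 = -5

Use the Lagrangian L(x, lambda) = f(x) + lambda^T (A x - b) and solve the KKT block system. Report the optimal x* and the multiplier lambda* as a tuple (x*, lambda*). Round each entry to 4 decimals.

Form the Lagrangian:
  L(x, lambda) = (1/2) x^T Q x + c^T x + lambda^T (A x - b)
Stationarity (grad_x L = 0): Q x + c + A^T lambda = 0.
Primal feasibility: A x = b.

This gives the KKT block system:
  [ Q   A^T ] [ x     ]   [-c ]
  [ A    0  ] [ lambda ] = [ b ]

Solving the linear system:
  x*      = (-1.05, 1.975)
  lambda* = (3.4)
  f(x*)   = 9.4875

x* = (-1.05, 1.975), lambda* = (3.4)


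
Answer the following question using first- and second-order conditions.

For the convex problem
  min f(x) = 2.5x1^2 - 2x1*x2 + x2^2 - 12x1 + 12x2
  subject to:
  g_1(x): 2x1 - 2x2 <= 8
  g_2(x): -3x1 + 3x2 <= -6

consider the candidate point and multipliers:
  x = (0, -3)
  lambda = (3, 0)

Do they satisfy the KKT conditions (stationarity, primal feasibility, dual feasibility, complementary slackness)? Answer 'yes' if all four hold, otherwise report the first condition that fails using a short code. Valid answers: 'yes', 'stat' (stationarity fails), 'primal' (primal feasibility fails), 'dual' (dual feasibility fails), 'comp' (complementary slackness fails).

Gradient of f: grad f(x) = Q x + c = (-6, 6)
Constraint values g_i(x) = a_i^T x - b_i:
  g_1((0, -3)) = -2
  g_2((0, -3)) = -3
Stationarity residual: grad f(x) + sum_i lambda_i a_i = (0, 0)
  -> stationarity OK
Primal feasibility (all g_i <= 0): OK
Dual feasibility (all lambda_i >= 0): OK
Complementary slackness (lambda_i * g_i(x) = 0 for all i): FAILS

Verdict: the first failing condition is complementary_slackness -> comp.

comp


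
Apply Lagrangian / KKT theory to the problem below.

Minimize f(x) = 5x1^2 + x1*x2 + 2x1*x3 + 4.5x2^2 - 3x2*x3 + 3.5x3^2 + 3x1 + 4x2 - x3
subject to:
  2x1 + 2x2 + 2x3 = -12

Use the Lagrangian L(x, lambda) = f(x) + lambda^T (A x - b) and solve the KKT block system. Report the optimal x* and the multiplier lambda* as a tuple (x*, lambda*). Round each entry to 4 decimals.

Form the Lagrangian:
  L(x, lambda) = (1/2) x^T Q x + c^T x + lambda^T (A x - b)
Stationarity (grad_x L = 0): Q x + c + A^T lambda = 0.
Primal feasibility: A x = b.

This gives the KKT block system:
  [ Q   A^T ] [ x     ]   [-c ]
  [ A    0  ] [ lambda ] = [ b ]

Solving the linear system:
  x*      = (-0.7951, -2.6293, -2.5756)
  lambda* = (6.3659)
  f(x*)   = 33.0317

x* = (-0.7951, -2.6293, -2.5756), lambda* = (6.3659)


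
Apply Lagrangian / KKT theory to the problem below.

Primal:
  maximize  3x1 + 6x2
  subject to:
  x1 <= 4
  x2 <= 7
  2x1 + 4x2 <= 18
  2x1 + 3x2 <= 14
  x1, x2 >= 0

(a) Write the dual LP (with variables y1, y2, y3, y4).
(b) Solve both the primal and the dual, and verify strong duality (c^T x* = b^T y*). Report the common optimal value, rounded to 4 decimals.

The standard primal-dual pair for 'max c^T x s.t. A x <= b, x >= 0' is:
  Dual:  min b^T y  s.t.  A^T y >= c,  y >= 0.

So the dual LP is:
  minimize  4y1 + 7y2 + 18y3 + 14y4
  subject to:
    y1 + 2y3 + 2y4 >= 3
    y2 + 4y3 + 3y4 >= 6
    y1, y2, y3, y4 >= 0

Solving the primal: x* = (1, 4).
  primal value c^T x* = 27.
Solving the dual: y* = (0, 0, 1.5, 0).
  dual value b^T y* = 27.
Strong duality: c^T x* = b^T y*. Confirmed.

27


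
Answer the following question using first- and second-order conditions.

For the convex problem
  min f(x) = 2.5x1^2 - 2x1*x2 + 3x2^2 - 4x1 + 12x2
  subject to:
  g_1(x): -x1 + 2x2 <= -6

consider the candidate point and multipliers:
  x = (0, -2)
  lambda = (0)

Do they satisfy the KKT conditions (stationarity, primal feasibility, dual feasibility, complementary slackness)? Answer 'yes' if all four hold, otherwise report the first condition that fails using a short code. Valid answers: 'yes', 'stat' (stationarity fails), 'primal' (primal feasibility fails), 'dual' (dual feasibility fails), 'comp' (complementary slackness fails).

Gradient of f: grad f(x) = Q x + c = (0, 0)
Constraint values g_i(x) = a_i^T x - b_i:
  g_1((0, -2)) = 2
Stationarity residual: grad f(x) + sum_i lambda_i a_i = (0, 0)
  -> stationarity OK
Primal feasibility (all g_i <= 0): FAILS
Dual feasibility (all lambda_i >= 0): OK
Complementary slackness (lambda_i * g_i(x) = 0 for all i): OK

Verdict: the first failing condition is primal_feasibility -> primal.

primal


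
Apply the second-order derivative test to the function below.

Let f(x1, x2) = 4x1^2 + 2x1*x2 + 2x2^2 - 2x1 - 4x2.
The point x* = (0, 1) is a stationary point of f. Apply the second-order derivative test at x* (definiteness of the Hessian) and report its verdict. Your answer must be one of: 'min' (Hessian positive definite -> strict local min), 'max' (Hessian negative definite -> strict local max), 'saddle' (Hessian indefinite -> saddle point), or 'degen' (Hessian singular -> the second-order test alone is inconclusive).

Compute the Hessian H = grad^2 f:
  H = [[8, 2], [2, 4]]
Verify stationarity: grad f(x*) = H x* + g = (0, 0).
Eigenvalues of H: 3.1716, 8.8284.
Both eigenvalues > 0, so H is positive definite -> x* is a strict local min.

min


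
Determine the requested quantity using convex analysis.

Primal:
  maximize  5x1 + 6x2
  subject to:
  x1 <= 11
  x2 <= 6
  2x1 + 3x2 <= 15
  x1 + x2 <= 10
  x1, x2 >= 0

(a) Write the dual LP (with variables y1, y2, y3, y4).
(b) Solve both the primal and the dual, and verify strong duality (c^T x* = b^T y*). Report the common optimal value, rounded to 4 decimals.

The standard primal-dual pair for 'max c^T x s.t. A x <= b, x >= 0' is:
  Dual:  min b^T y  s.t.  A^T y >= c,  y >= 0.

So the dual LP is:
  minimize  11y1 + 6y2 + 15y3 + 10y4
  subject to:
    y1 + 2y3 + y4 >= 5
    y2 + 3y3 + y4 >= 6
    y1, y2, y3, y4 >= 0

Solving the primal: x* = (7.5, 0).
  primal value c^T x* = 37.5.
Solving the dual: y* = (0, 0, 2.5, 0).
  dual value b^T y* = 37.5.
Strong duality: c^T x* = b^T y*. Confirmed.

37.5


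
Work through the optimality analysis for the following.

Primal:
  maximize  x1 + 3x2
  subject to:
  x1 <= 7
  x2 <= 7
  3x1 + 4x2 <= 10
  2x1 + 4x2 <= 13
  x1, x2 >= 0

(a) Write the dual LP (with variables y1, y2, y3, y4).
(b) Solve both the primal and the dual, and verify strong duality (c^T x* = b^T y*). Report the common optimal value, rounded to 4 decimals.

The standard primal-dual pair for 'max c^T x s.t. A x <= b, x >= 0' is:
  Dual:  min b^T y  s.t.  A^T y >= c,  y >= 0.

So the dual LP is:
  minimize  7y1 + 7y2 + 10y3 + 13y4
  subject to:
    y1 + 3y3 + 2y4 >= 1
    y2 + 4y3 + 4y4 >= 3
    y1, y2, y3, y4 >= 0

Solving the primal: x* = (0, 2.5).
  primal value c^T x* = 7.5.
Solving the dual: y* = (0, 0, 0.75, 0).
  dual value b^T y* = 7.5.
Strong duality: c^T x* = b^T y*. Confirmed.

7.5


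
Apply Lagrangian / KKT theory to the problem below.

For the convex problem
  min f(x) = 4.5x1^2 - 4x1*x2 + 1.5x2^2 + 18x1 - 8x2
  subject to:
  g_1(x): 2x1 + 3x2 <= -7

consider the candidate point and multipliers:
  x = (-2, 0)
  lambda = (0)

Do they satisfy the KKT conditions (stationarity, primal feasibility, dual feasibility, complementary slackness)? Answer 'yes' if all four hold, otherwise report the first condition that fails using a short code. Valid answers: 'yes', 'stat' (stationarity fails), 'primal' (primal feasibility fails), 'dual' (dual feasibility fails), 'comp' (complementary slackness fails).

Gradient of f: grad f(x) = Q x + c = (0, 0)
Constraint values g_i(x) = a_i^T x - b_i:
  g_1((-2, 0)) = 3
Stationarity residual: grad f(x) + sum_i lambda_i a_i = (0, 0)
  -> stationarity OK
Primal feasibility (all g_i <= 0): FAILS
Dual feasibility (all lambda_i >= 0): OK
Complementary slackness (lambda_i * g_i(x) = 0 for all i): OK

Verdict: the first failing condition is primal_feasibility -> primal.

primal


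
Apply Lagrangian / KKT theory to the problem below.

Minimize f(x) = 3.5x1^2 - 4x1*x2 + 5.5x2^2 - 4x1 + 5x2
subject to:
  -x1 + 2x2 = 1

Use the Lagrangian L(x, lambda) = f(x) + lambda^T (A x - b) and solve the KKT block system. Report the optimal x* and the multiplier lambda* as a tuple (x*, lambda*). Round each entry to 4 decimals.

Form the Lagrangian:
  L(x, lambda) = (1/2) x^T Q x + c^T x + lambda^T (A x - b)
Stationarity (grad_x L = 0): Q x + c + A^T lambda = 0.
Primal feasibility: A x = b.

This gives the KKT block system:
  [ Q   A^T ] [ x     ]   [-c ]
  [ A    0  ] [ lambda ] = [ b ]

Solving the linear system:
  x*      = (0.1304, 0.5652)
  lambda* = (-5.3478)
  f(x*)   = 3.8261

x* = (0.1304, 0.5652), lambda* = (-5.3478)


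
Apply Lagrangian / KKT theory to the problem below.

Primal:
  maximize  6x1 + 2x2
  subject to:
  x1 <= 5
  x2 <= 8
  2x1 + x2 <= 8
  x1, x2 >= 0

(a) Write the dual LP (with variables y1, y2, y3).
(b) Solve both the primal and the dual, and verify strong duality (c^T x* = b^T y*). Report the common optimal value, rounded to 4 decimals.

The standard primal-dual pair for 'max c^T x s.t. A x <= b, x >= 0' is:
  Dual:  min b^T y  s.t.  A^T y >= c,  y >= 0.

So the dual LP is:
  minimize  5y1 + 8y2 + 8y3
  subject to:
    y1 + 2y3 >= 6
    y2 + y3 >= 2
    y1, y2, y3 >= 0

Solving the primal: x* = (4, 0).
  primal value c^T x* = 24.
Solving the dual: y* = (0, 0, 3).
  dual value b^T y* = 24.
Strong duality: c^T x* = b^T y*. Confirmed.

24


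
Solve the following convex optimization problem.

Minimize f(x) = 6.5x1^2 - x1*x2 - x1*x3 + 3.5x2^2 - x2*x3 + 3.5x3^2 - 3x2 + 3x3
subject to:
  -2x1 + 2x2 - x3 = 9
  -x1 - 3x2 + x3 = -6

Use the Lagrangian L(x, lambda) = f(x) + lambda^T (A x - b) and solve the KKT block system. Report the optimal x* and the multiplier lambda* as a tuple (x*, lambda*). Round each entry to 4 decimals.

Form the Lagrangian:
  L(x, lambda) = (1/2) x^T Q x + c^T x + lambda^T (A x - b)
Stationarity (grad_x L = 0): Q x + c + A^T lambda = 0.
Primal feasibility: A x = b.

This gives the KKT block system:
  [ Q   A^T ] [ x     ]   [-c ]
  [ A    0  ] [ lambda ] = [ b ]

Solving the linear system:
  x*      = (-1.6807, 2.0422, -1.5542)
  lambda* = (-10.1928, -1.9518)
  f(x*)   = 34.6175

x* = (-1.6807, 2.0422, -1.5542), lambda* = (-10.1928, -1.9518)


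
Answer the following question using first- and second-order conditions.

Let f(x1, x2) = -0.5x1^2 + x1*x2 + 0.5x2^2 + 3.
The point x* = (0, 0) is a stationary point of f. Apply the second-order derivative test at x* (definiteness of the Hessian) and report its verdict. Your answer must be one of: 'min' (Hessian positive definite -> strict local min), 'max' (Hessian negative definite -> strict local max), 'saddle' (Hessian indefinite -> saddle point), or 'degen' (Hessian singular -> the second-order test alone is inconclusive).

Compute the Hessian H = grad^2 f:
  H = [[-1, 1], [1, 1]]
Verify stationarity: grad f(x*) = H x* + g = (0, 0).
Eigenvalues of H: -1.4142, 1.4142.
Eigenvalues have mixed signs, so H is indefinite -> x* is a saddle point.

saddle


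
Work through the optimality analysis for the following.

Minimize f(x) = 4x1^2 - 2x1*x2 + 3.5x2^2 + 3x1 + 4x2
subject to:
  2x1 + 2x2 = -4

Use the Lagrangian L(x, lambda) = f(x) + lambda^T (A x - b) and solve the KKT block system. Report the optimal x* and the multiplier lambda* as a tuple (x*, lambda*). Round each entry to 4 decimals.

Form the Lagrangian:
  L(x, lambda) = (1/2) x^T Q x + c^T x + lambda^T (A x - b)
Stationarity (grad_x L = 0): Q x + c + A^T lambda = 0.
Primal feasibility: A x = b.

This gives the KKT block system:
  [ Q   A^T ] [ x     ]   [-c ]
  [ A    0  ] [ lambda ] = [ b ]

Solving the linear system:
  x*      = (-0.8947, -1.1053)
  lambda* = (0.9737)
  f(x*)   = -1.6053

x* = (-0.8947, -1.1053), lambda* = (0.9737)


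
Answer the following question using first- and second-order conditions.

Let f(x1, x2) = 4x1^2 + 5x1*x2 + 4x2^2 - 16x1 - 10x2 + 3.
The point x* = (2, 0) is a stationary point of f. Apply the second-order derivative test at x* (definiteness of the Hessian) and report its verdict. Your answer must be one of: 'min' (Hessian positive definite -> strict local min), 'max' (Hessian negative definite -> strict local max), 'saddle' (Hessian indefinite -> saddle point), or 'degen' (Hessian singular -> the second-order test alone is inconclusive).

Compute the Hessian H = grad^2 f:
  H = [[8, 5], [5, 8]]
Verify stationarity: grad f(x*) = H x* + g = (0, 0).
Eigenvalues of H: 3, 13.
Both eigenvalues > 0, so H is positive definite -> x* is a strict local min.

min


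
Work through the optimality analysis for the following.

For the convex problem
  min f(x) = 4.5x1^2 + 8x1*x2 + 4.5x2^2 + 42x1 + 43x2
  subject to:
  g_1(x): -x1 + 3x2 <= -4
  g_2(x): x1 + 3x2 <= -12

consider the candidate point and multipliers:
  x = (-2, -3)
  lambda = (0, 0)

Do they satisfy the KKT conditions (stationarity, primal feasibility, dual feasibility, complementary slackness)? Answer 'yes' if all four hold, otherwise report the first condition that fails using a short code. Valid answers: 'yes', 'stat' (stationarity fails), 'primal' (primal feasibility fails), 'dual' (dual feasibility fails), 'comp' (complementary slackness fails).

Gradient of f: grad f(x) = Q x + c = (0, 0)
Constraint values g_i(x) = a_i^T x - b_i:
  g_1((-2, -3)) = -3
  g_2((-2, -3)) = 1
Stationarity residual: grad f(x) + sum_i lambda_i a_i = (0, 0)
  -> stationarity OK
Primal feasibility (all g_i <= 0): FAILS
Dual feasibility (all lambda_i >= 0): OK
Complementary slackness (lambda_i * g_i(x) = 0 for all i): OK

Verdict: the first failing condition is primal_feasibility -> primal.

primal


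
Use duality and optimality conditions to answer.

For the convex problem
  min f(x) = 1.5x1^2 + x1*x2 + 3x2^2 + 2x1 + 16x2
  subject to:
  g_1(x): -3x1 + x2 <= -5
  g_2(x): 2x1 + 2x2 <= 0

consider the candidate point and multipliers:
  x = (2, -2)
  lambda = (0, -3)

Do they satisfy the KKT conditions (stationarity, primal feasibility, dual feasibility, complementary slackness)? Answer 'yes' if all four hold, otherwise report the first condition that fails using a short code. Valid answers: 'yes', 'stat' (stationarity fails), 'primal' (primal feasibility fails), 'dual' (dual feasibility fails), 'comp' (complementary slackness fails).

Gradient of f: grad f(x) = Q x + c = (6, 6)
Constraint values g_i(x) = a_i^T x - b_i:
  g_1((2, -2)) = -3
  g_2((2, -2)) = 0
Stationarity residual: grad f(x) + sum_i lambda_i a_i = (0, 0)
  -> stationarity OK
Primal feasibility (all g_i <= 0): OK
Dual feasibility (all lambda_i >= 0): FAILS
Complementary slackness (lambda_i * g_i(x) = 0 for all i): OK

Verdict: the first failing condition is dual_feasibility -> dual.

dual


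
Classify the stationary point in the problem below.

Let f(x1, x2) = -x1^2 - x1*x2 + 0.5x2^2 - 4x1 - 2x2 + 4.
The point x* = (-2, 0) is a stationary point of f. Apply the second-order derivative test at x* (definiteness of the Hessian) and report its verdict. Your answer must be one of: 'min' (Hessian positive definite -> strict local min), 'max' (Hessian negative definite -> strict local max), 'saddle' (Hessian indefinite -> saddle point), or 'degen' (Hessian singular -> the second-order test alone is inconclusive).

Compute the Hessian H = grad^2 f:
  H = [[-2, -1], [-1, 1]]
Verify stationarity: grad f(x*) = H x* + g = (0, 0).
Eigenvalues of H: -2.3028, 1.3028.
Eigenvalues have mixed signs, so H is indefinite -> x* is a saddle point.

saddle


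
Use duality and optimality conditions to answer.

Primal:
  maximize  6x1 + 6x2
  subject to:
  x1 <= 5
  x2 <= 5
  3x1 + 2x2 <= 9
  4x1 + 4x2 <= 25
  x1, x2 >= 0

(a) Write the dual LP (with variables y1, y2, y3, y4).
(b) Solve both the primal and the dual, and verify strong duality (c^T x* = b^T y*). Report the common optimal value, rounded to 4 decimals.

The standard primal-dual pair for 'max c^T x s.t. A x <= b, x >= 0' is:
  Dual:  min b^T y  s.t.  A^T y >= c,  y >= 0.

So the dual LP is:
  minimize  5y1 + 5y2 + 9y3 + 25y4
  subject to:
    y1 + 3y3 + 4y4 >= 6
    y2 + 2y3 + 4y4 >= 6
    y1, y2, y3, y4 >= 0

Solving the primal: x* = (0, 4.5).
  primal value c^T x* = 27.
Solving the dual: y* = (0, 0, 3, 0).
  dual value b^T y* = 27.
Strong duality: c^T x* = b^T y*. Confirmed.

27


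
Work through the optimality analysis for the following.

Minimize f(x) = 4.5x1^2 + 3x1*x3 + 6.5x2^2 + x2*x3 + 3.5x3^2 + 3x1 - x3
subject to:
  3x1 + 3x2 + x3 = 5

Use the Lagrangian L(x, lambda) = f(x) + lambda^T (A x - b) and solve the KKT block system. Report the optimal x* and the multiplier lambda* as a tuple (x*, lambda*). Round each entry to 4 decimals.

Form the Lagrangian:
  L(x, lambda) = (1/2) x^T Q x + c^T x + lambda^T (A x - b)
Stationarity (grad_x L = 0): Q x + c + A^T lambda = 0.
Primal feasibility: A x = b.

This gives the KKT block system:
  [ Q   A^T ] [ x     ]   [-c ]
  [ A    0  ] [ lambda ] = [ b ]

Solving the linear system:
  x*      = (0.7913, 0.8092, 0.1985)
  lambda* = (-3.5725)
  f(x*)   = 10.0191

x* = (0.7913, 0.8092, 0.1985), lambda* = (-3.5725)


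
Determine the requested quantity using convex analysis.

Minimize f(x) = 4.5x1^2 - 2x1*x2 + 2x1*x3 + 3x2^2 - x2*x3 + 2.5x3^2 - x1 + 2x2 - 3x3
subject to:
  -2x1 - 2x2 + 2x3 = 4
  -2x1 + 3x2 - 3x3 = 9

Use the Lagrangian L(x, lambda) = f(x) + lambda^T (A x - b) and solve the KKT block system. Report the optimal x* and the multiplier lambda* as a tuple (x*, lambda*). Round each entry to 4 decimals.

Form the Lagrangian:
  L(x, lambda) = (1/2) x^T Q x + c^T x + lambda^T (A x - b)
Stationarity (grad_x L = 0): Q x + c + A^T lambda = 0.
Primal feasibility: A x = b.

This gives the KKT block system:
  [ Q   A^T ] [ x     ]   [-c ]
  [ A    0  ] [ lambda ] = [ b ]

Solving the linear system:
  x*      = (-3, 0.5556, -0.4444)
  lambda* = (-6.6444, -8.3556)
  f(x*)   = 53.6111

x* = (-3, 0.5556, -0.4444), lambda* = (-6.6444, -8.3556)


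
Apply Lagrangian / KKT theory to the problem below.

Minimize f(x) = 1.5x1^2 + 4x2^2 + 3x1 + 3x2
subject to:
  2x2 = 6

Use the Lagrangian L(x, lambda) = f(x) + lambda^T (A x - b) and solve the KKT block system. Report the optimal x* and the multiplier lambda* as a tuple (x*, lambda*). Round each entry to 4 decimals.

Form the Lagrangian:
  L(x, lambda) = (1/2) x^T Q x + c^T x + lambda^T (A x - b)
Stationarity (grad_x L = 0): Q x + c + A^T lambda = 0.
Primal feasibility: A x = b.

This gives the KKT block system:
  [ Q   A^T ] [ x     ]   [-c ]
  [ A    0  ] [ lambda ] = [ b ]

Solving the linear system:
  x*      = (-1, 3)
  lambda* = (-13.5)
  f(x*)   = 43.5

x* = (-1, 3), lambda* = (-13.5)


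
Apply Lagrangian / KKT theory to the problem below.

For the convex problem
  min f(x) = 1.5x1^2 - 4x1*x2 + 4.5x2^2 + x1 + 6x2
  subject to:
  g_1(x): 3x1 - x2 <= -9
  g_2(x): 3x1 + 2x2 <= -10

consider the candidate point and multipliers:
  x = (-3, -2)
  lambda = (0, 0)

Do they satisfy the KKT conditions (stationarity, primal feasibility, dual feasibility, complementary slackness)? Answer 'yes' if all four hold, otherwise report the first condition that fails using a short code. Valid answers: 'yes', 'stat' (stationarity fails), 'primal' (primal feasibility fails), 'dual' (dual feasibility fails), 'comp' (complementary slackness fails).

Gradient of f: grad f(x) = Q x + c = (0, 0)
Constraint values g_i(x) = a_i^T x - b_i:
  g_1((-3, -2)) = 2
  g_2((-3, -2)) = -3
Stationarity residual: grad f(x) + sum_i lambda_i a_i = (0, 0)
  -> stationarity OK
Primal feasibility (all g_i <= 0): FAILS
Dual feasibility (all lambda_i >= 0): OK
Complementary slackness (lambda_i * g_i(x) = 0 for all i): OK

Verdict: the first failing condition is primal_feasibility -> primal.

primal


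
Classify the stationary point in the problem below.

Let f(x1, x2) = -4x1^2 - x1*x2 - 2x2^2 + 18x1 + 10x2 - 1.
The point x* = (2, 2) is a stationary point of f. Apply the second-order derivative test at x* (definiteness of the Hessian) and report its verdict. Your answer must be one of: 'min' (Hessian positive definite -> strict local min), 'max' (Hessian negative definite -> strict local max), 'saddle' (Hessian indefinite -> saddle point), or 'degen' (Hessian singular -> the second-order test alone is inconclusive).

Compute the Hessian H = grad^2 f:
  H = [[-8, -1], [-1, -4]]
Verify stationarity: grad f(x*) = H x* + g = (0, 0).
Eigenvalues of H: -8.2361, -3.7639.
Both eigenvalues < 0, so H is negative definite -> x* is a strict local max.

max


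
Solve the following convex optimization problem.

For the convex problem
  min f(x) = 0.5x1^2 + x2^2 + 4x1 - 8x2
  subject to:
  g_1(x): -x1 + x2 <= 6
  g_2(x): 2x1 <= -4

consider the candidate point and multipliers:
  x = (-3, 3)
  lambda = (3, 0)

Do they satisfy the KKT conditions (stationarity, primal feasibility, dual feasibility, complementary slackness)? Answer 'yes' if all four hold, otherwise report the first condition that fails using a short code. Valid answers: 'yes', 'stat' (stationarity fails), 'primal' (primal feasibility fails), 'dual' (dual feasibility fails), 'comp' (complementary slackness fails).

Gradient of f: grad f(x) = Q x + c = (1, -2)
Constraint values g_i(x) = a_i^T x - b_i:
  g_1((-3, 3)) = 0
  g_2((-3, 3)) = -2
Stationarity residual: grad f(x) + sum_i lambda_i a_i = (-2, 1)
  -> stationarity FAILS
Primal feasibility (all g_i <= 0): OK
Dual feasibility (all lambda_i >= 0): OK
Complementary slackness (lambda_i * g_i(x) = 0 for all i): OK

Verdict: the first failing condition is stationarity -> stat.

stat


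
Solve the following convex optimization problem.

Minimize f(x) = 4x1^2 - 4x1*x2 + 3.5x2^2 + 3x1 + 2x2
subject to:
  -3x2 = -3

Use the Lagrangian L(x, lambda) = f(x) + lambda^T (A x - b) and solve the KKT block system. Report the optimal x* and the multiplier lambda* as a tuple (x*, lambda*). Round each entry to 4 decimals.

Form the Lagrangian:
  L(x, lambda) = (1/2) x^T Q x + c^T x + lambda^T (A x - b)
Stationarity (grad_x L = 0): Q x + c + A^T lambda = 0.
Primal feasibility: A x = b.

This gives the KKT block system:
  [ Q   A^T ] [ x     ]   [-c ]
  [ A    0  ] [ lambda ] = [ b ]

Solving the linear system:
  x*      = (0.125, 1)
  lambda* = (2.8333)
  f(x*)   = 5.4375

x* = (0.125, 1), lambda* = (2.8333)


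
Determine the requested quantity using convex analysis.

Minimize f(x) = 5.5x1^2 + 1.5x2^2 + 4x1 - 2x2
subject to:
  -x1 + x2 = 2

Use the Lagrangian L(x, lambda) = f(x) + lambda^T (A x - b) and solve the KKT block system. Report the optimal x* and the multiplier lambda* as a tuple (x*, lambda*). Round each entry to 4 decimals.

Form the Lagrangian:
  L(x, lambda) = (1/2) x^T Q x + c^T x + lambda^T (A x - b)
Stationarity (grad_x L = 0): Q x + c + A^T lambda = 0.
Primal feasibility: A x = b.

This gives the KKT block system:
  [ Q   A^T ] [ x     ]   [-c ]
  [ A    0  ] [ lambda ] = [ b ]

Solving the linear system:
  x*      = (-0.5714, 1.4286)
  lambda* = (-2.2857)
  f(x*)   = -0.2857

x* = (-0.5714, 1.4286), lambda* = (-2.2857)


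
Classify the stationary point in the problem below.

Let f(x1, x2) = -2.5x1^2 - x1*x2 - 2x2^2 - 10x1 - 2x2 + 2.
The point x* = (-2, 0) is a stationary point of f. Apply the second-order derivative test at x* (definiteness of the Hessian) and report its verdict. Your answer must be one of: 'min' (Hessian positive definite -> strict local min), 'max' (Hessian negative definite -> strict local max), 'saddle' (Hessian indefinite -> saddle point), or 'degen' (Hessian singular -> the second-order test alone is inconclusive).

Compute the Hessian H = grad^2 f:
  H = [[-5, -1], [-1, -4]]
Verify stationarity: grad f(x*) = H x* + g = (0, 0).
Eigenvalues of H: -5.618, -3.382.
Both eigenvalues < 0, so H is negative definite -> x* is a strict local max.

max


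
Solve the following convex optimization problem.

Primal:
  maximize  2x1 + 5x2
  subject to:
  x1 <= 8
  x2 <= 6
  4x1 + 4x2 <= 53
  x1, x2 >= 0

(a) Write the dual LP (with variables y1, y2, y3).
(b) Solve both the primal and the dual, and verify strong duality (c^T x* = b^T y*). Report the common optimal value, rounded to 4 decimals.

The standard primal-dual pair for 'max c^T x s.t. A x <= b, x >= 0' is:
  Dual:  min b^T y  s.t.  A^T y >= c,  y >= 0.

So the dual LP is:
  minimize  8y1 + 6y2 + 53y3
  subject to:
    y1 + 4y3 >= 2
    y2 + 4y3 >= 5
    y1, y2, y3 >= 0

Solving the primal: x* = (7.25, 6).
  primal value c^T x* = 44.5.
Solving the dual: y* = (0, 3, 0.5).
  dual value b^T y* = 44.5.
Strong duality: c^T x* = b^T y*. Confirmed.

44.5


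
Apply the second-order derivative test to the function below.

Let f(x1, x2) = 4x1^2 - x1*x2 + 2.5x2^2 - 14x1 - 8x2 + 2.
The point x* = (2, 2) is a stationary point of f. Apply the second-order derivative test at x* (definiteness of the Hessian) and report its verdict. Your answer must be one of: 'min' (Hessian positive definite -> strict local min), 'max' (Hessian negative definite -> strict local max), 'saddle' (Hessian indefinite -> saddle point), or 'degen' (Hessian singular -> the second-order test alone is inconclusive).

Compute the Hessian H = grad^2 f:
  H = [[8, -1], [-1, 5]]
Verify stationarity: grad f(x*) = H x* + g = (0, 0).
Eigenvalues of H: 4.6972, 8.3028.
Both eigenvalues > 0, so H is positive definite -> x* is a strict local min.

min


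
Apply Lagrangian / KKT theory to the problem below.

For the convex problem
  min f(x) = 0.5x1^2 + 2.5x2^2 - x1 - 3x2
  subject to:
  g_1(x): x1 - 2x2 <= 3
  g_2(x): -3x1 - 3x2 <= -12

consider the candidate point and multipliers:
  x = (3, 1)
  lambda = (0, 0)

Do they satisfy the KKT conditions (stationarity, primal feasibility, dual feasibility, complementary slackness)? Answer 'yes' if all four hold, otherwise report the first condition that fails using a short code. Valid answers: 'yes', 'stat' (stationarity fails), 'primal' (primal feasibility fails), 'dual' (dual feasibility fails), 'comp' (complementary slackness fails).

Gradient of f: grad f(x) = Q x + c = (2, 2)
Constraint values g_i(x) = a_i^T x - b_i:
  g_1((3, 1)) = -2
  g_2((3, 1)) = 0
Stationarity residual: grad f(x) + sum_i lambda_i a_i = (2, 2)
  -> stationarity FAILS
Primal feasibility (all g_i <= 0): OK
Dual feasibility (all lambda_i >= 0): OK
Complementary slackness (lambda_i * g_i(x) = 0 for all i): OK

Verdict: the first failing condition is stationarity -> stat.

stat


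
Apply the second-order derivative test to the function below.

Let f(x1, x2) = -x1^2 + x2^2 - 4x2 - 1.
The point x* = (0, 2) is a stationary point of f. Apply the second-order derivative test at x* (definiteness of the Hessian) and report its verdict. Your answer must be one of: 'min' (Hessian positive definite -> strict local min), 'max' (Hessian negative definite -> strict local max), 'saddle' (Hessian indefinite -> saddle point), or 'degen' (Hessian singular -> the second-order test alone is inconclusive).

Compute the Hessian H = grad^2 f:
  H = [[-2, 0], [0, 2]]
Verify stationarity: grad f(x*) = H x* + g = (0, 0).
Eigenvalues of H: -2, 2.
Eigenvalues have mixed signs, so H is indefinite -> x* is a saddle point.

saddle


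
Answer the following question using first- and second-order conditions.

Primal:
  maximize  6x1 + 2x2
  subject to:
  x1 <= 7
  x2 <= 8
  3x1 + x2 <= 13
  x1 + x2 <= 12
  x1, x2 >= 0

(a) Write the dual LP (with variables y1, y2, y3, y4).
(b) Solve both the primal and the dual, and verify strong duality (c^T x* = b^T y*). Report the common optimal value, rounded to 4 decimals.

The standard primal-dual pair for 'max c^T x s.t. A x <= b, x >= 0' is:
  Dual:  min b^T y  s.t.  A^T y >= c,  y >= 0.

So the dual LP is:
  minimize  7y1 + 8y2 + 13y3 + 12y4
  subject to:
    y1 + 3y3 + y4 >= 6
    y2 + y3 + y4 >= 2
    y1, y2, y3, y4 >= 0

Solving the primal: x* = (1.6667, 8).
  primal value c^T x* = 26.
Solving the dual: y* = (0, 0, 2, 0).
  dual value b^T y* = 26.
Strong duality: c^T x* = b^T y*. Confirmed.

26


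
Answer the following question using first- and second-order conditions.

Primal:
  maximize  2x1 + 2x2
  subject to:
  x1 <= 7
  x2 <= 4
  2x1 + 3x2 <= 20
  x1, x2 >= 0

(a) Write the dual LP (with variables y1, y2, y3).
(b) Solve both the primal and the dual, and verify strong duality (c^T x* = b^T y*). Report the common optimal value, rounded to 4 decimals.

The standard primal-dual pair for 'max c^T x s.t. A x <= b, x >= 0' is:
  Dual:  min b^T y  s.t.  A^T y >= c,  y >= 0.

So the dual LP is:
  minimize  7y1 + 4y2 + 20y3
  subject to:
    y1 + 2y3 >= 2
    y2 + 3y3 >= 2
    y1, y2, y3 >= 0

Solving the primal: x* = (7, 2).
  primal value c^T x* = 18.
Solving the dual: y* = (0.6667, 0, 0.6667).
  dual value b^T y* = 18.
Strong duality: c^T x* = b^T y*. Confirmed.

18


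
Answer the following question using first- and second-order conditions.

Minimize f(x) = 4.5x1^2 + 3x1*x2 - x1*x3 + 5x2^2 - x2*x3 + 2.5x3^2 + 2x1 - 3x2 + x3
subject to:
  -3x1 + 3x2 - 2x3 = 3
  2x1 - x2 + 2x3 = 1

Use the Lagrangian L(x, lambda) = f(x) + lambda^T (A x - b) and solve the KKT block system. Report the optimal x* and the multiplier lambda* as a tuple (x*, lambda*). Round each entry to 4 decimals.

Form the Lagrangian:
  L(x, lambda) = (1/2) x^T Q x + c^T x + lambda^T (A x - b)
Stationarity (grad_x L = 0): Q x + c + A^T lambda = 0.
Primal feasibility: A x = b.

This gives the KKT block system:
  [ Q   A^T ] [ x     ]   [-c ]
  [ A    0  ] [ lambda ] = [ b ]

Solving the linear system:
  x*      = (-0.4792, 1.7604, 1.8594)
  lambda* = (-7.9073, -12.4153)
  f(x*)   = 15.8786

x* = (-0.4792, 1.7604, 1.8594), lambda* = (-7.9073, -12.4153)


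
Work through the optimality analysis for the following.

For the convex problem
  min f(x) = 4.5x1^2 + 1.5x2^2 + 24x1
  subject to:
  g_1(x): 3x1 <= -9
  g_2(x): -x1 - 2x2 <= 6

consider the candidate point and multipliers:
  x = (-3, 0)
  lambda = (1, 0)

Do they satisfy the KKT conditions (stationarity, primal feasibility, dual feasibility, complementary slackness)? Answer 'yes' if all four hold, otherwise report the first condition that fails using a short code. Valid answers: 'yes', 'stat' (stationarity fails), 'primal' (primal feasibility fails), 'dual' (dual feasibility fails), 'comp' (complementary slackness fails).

Gradient of f: grad f(x) = Q x + c = (-3, 0)
Constraint values g_i(x) = a_i^T x - b_i:
  g_1((-3, 0)) = 0
  g_2((-3, 0)) = -3
Stationarity residual: grad f(x) + sum_i lambda_i a_i = (0, 0)
  -> stationarity OK
Primal feasibility (all g_i <= 0): OK
Dual feasibility (all lambda_i >= 0): OK
Complementary slackness (lambda_i * g_i(x) = 0 for all i): OK

Verdict: yes, KKT holds.

yes


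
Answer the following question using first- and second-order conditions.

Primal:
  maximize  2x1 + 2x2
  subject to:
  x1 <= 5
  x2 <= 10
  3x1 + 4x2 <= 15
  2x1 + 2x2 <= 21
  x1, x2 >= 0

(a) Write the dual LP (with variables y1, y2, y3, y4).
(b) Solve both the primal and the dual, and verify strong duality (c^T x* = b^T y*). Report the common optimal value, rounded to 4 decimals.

The standard primal-dual pair for 'max c^T x s.t. A x <= b, x >= 0' is:
  Dual:  min b^T y  s.t.  A^T y >= c,  y >= 0.

So the dual LP is:
  minimize  5y1 + 10y2 + 15y3 + 21y4
  subject to:
    y1 + 3y3 + 2y4 >= 2
    y2 + 4y3 + 2y4 >= 2
    y1, y2, y3, y4 >= 0

Solving the primal: x* = (5, 0).
  primal value c^T x* = 10.
Solving the dual: y* = (0.5, 0, 0.5, 0).
  dual value b^T y* = 10.
Strong duality: c^T x* = b^T y*. Confirmed.

10


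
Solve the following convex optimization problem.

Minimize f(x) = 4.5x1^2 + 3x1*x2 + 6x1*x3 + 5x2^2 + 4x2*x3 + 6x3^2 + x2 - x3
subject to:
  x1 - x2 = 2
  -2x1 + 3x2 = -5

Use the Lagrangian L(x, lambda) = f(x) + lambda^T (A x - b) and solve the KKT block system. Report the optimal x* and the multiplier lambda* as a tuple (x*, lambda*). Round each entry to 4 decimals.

Form the Lagrangian:
  L(x, lambda) = (1/2) x^T Q x + c^T x + lambda^T (A x - b)
Stationarity (grad_x L = 0): Q x + c + A^T lambda = 0.
Primal feasibility: A x = b.

This gives the KKT block system:
  [ Q   A^T ] [ x     ]   [-c ]
  [ A    0  ] [ lambda ] = [ b ]

Solving the linear system:
  x*      = (1, -1, -0.0833)
  lambda* = (-3.8333, 0.8333)
  f(x*)   = 5.4583

x* = (1, -1, -0.0833), lambda* = (-3.8333, 0.8333)


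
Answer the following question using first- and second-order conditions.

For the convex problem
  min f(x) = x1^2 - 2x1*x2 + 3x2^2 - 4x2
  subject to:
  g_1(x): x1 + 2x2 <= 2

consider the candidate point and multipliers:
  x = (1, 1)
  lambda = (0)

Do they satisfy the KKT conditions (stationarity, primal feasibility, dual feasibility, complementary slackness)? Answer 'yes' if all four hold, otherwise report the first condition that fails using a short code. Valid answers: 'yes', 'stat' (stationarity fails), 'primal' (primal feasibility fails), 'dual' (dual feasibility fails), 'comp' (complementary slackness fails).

Gradient of f: grad f(x) = Q x + c = (0, 0)
Constraint values g_i(x) = a_i^T x - b_i:
  g_1((1, 1)) = 1
Stationarity residual: grad f(x) + sum_i lambda_i a_i = (0, 0)
  -> stationarity OK
Primal feasibility (all g_i <= 0): FAILS
Dual feasibility (all lambda_i >= 0): OK
Complementary slackness (lambda_i * g_i(x) = 0 for all i): OK

Verdict: the first failing condition is primal_feasibility -> primal.

primal


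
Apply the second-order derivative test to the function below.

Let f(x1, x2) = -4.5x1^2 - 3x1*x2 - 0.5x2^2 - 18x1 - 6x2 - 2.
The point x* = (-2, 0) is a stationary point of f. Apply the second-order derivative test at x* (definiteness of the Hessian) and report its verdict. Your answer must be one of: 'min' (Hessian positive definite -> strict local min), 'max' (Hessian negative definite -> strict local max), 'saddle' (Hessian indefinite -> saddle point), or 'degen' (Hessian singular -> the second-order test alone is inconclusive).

Compute the Hessian H = grad^2 f:
  H = [[-9, -3], [-3, -1]]
Verify stationarity: grad f(x*) = H x* + g = (0, 0).
Eigenvalues of H: -10, 0.
H has a zero eigenvalue (singular; negative semidefinite but not definite), so H is neither positive definite, negative definite, nor indefinite. The second-order test alone is inconclusive -> degen.
(Indeed, f is constant along the null direction of H through x*, so x* is not a strict local extremum.)

degen


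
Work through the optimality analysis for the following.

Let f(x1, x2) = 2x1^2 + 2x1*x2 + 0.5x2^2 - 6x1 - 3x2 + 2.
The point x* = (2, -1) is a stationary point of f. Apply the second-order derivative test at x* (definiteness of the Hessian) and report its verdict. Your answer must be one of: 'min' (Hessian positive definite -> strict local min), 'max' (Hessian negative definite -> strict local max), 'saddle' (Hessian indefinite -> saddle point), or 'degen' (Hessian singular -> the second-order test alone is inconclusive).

Compute the Hessian H = grad^2 f:
  H = [[4, 2], [2, 1]]
Verify stationarity: grad f(x*) = H x* + g = (0, 0).
Eigenvalues of H: 0, 5.
H has a zero eigenvalue (singular; positive semidefinite but not definite), so H is neither positive definite, negative definite, nor indefinite. The second-order test alone is inconclusive -> degen.
(Indeed, f is constant along the null direction of H through x*, so x* is not a strict local extremum.)

degen
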